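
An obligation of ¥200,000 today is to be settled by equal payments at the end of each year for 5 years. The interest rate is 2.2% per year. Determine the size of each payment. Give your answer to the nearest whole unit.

Level ordinary annuity; solve PV = PMT × [(1 − (1+r)^−n)/r] for PMT.
Periodic rate r = 0.022 per year.
With n = 5: PMT = 200,000 / ([(1 − (1+r)^−n)/r]) = ¥42,678

¥42,678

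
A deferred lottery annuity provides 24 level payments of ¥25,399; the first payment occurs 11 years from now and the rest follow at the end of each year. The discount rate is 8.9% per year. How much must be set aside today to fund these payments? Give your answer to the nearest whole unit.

Ordinary annuity of 24 payments, first payment at period 11.
Periodic rate r = 0.089 per year.
The ordinary-annuity PV formula values the stream one period before the first payment (period 10); discount that back 10 periods:
PV₀ = 25,399 × [1 − (1+r)^−24] / r × (1+r)^−10 = ¥105,939

¥105,939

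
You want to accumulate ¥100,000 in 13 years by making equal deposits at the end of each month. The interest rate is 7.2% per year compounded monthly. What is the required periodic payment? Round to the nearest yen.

Level ordinary annuity; solve FV = PMT × [((1+r)^n − 1)/r] for PMT.
Periodic rate r = 0.072/12 per month; n is counted in months.
With n = 156: PMT = 100,000 / ([((1+r)^n − 1)/r]) = ¥389

¥389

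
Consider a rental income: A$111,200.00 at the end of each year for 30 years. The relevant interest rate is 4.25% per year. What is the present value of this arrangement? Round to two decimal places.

A$1,865,826.71

This is an ordinary annuity: 30 payments of A$111,200.00 at the end of each year.
Periodic rate r = 0.0425 per year.
PV = PMT × [(1 − (1+r)^−n)/r] = 111,200 × [1 − (1+r)^−30] / r = A$1,865,826.71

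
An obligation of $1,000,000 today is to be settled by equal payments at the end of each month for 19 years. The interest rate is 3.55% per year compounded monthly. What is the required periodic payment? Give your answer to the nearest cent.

$6,036.41

Level ordinary annuity; solve PV = PMT × [(1 − (1+r)^−n)/r] for PMT.
Periodic rate r = 0.0355/12 per month; n is counted in months.
With n = 228: PMT = 1,000,000 / ([(1 − (1+r)^−n)/r]) = $6,036.41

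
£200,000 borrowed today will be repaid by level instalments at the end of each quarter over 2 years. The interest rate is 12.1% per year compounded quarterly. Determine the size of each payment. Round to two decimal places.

Level ordinary annuity; solve PV = PMT × [(1 − (1+r)^−n)/r] for PMT.
Periodic rate r = 0.121/4 per quarter; n is counted in quarters.
With n = 8: PMT = 200,000 / ([(1 − (1+r)^−n)/r]) = £28,521.33

£28,521.33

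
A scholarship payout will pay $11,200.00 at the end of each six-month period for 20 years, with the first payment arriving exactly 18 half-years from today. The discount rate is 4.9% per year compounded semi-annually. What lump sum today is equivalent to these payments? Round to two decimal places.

Ordinary annuity of 40 payments, first payment at period 18.
Periodic rate r = 0.049/2 per half-year; n is counted in half-years.
The ordinary-annuity PV formula values the stream one period before the first payment (period 17); discount that back 17 periods:
PV₀ = 11,200 × [1 − (1+r)^−40] / r × (1+r)^−17 = $187,888.77

$187,888.77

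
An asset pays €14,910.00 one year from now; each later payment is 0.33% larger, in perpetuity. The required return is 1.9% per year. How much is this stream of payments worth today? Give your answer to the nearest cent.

€949,681.53

Periodic rate r = 0.019 per year.
Growing perpetuity (Gordon): PV = PMT₁ / (r − g) = 14,910 / (r − 0.0033) = €949,681.53.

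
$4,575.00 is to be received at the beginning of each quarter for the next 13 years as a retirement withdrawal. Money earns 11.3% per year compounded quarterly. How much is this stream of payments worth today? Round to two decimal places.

$127,407.38

This is an annuity due: 52 payments of $4,575.00 at the beginning of each quarter.
Periodic rate r = 0.113/4 per quarter; n is counted in quarters.
PV = PMT × [(1 − (1+r)^−n)/r] × (1+r) = 4,575 × [1 − (1+r)^−52] / r × (1+r) = $127,407.38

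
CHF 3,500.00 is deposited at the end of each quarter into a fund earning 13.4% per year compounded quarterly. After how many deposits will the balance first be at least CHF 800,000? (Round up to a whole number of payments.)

66 payments

Periodic rate r = 0.134/4 per quarter; n is counted in quarters.
Ordinary annuity FV: 800,000 = 3,500 × [((1+r)^n − 1)/r].
(1+r)^n = 1 + 800,000 × r / 3,500, so n = ln(1 + 800,000·r/3,500) / ln(1+r) = 65.50.
Round up to a whole number of payments: n = 66.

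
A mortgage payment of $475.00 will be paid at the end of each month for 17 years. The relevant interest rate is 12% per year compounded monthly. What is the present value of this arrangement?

$41,260.74

This is an ordinary annuity: 204 payments of $475.00 at the end of each month.
Periodic rate r = 0.12/12 per month; n is counted in months.
PV = PMT × [(1 − (1+r)^−n)/r] = 475 × [1 − (1+r)^−204] / r = $41,260.74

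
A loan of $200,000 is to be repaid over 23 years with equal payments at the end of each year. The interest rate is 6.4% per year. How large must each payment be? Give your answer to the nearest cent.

$16,843.71

Level ordinary annuity; solve PV = PMT × [(1 − (1+r)^−n)/r] for PMT.
Periodic rate r = 0.064 per year.
With n = 23: PMT = 200,000 / ([(1 − (1+r)^−n)/r]) = $16,843.71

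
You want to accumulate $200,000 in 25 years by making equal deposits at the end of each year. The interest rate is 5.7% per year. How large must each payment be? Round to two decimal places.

$3,802.16

Level ordinary annuity; solve FV = PMT × [((1+r)^n − 1)/r] for PMT.
Periodic rate r = 0.057 per year.
With n = 25: PMT = 200,000 / ([((1+r)^n − 1)/r]) = $3,802.16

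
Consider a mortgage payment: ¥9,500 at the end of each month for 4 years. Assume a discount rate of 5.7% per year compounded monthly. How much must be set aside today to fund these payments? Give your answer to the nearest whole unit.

This is an ordinary annuity: 48 payments of ¥9,500 at the end of each month.
Periodic rate r = 0.057/12 per month; n is counted in months.
PV = PMT × [(1 − (1+r)^−n)/r] = 9,500 × [1 − (1+r)^−48] / r = ¥406,892

¥406,892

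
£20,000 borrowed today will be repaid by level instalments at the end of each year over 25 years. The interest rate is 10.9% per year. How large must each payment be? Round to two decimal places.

Level ordinary annuity; solve PV = PMT × [(1 − (1+r)^−n)/r] for PMT.
Periodic rate r = 0.109 per year.
With n = 25: PMT = 20,000 / ([(1 − (1+r)^−n)/r]) = £2,357.48

£2,357.48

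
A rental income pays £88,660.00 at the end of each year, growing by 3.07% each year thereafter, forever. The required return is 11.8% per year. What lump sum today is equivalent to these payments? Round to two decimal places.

Periodic rate r = 0.118 per year.
Growing perpetuity (Gordon): PV = PMT₁ / (r − g) = 88,660 / (r − 0.0307) = £1,015,578.47.

£1,015,578.47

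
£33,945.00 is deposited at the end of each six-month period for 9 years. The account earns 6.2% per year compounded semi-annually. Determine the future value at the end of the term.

£802,012.07

This is an ordinary annuity: 18 deposits of £33,945.00 at the end of each six-month period.
Periodic rate r = 0.062/2 per half-year; n is counted in half-years.
FV = PMT × [((1+r)^n − 1)/r] = 33,945 × [(1+r)^18 − 1] / r = £802,012.07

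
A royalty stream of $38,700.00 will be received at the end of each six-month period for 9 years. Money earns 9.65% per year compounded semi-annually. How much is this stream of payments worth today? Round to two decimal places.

$458,636.42

This is an ordinary annuity: 18 payments of $38,700.00 at the end of each six-month period.
Periodic rate r = 0.0965/2 per half-year; n is counted in half-years.
PV = PMT × [(1 − (1+r)^−n)/r] = 38,700 × [1 − (1+r)^−18] / r = $458,636.42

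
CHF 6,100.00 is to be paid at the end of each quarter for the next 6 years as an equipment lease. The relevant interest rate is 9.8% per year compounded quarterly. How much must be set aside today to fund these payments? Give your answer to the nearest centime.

This is an ordinary annuity: 24 payments of CHF 6,100.00 at the end of each quarter.
Periodic rate r = 0.098/4 per quarter; n is counted in quarters.
PV = PMT × [(1 − (1+r)^−n)/r] = 6,100 × [1 − (1+r)^−24] / r = CHF 109,703.48

CHF 109,703.48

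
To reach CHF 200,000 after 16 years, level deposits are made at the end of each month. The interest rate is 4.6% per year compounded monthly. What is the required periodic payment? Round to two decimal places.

Level ordinary annuity; solve FV = PMT × [((1+r)^n − 1)/r] for PMT.
Periodic rate r = 0.046/12 per month; n is counted in months.
With n = 192: PMT = 200,000 / ([((1+r)^n − 1)/r]) = CHF 706.84

CHF 706.84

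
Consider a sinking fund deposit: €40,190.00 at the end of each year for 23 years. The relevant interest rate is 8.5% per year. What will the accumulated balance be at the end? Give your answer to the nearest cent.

€2,614,506.51

This is an ordinary annuity: 23 deposits of €40,190.00 at the end of each year.
Periodic rate r = 0.085 per year.
FV = PMT × [((1+r)^n − 1)/r] = 40,190 × [(1+r)^23 − 1] / r = €2,614,506.51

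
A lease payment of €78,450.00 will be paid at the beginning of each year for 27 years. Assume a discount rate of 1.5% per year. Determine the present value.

€1,757,172.66

This is an annuity due: 27 payments of €78,450.00 at the beginning of each year.
Periodic rate r = 0.015 per year.
PV = PMT × [(1 − (1+r)^−n)/r] × (1+r) = 78,450 × [1 − (1+r)^−27] / r × (1+r) = €1,757,172.66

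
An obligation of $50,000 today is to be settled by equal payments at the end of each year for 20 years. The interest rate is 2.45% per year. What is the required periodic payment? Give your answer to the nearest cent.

$3,192.23

Level ordinary annuity; solve PV = PMT × [(1 − (1+r)^−n)/r] for PMT.
Periodic rate r = 0.0245 per year.
With n = 20: PMT = 50,000 / ([(1 − (1+r)^−n)/r]) = $3,192.23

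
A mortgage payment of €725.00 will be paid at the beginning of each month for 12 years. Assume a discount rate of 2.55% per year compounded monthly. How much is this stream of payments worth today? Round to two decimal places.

€90,048.05

This is an annuity due: 144 payments of €725.00 at the beginning of each month.
Periodic rate r = 0.0255/12 per month; n is counted in months.
PV = PMT × [(1 − (1+r)^−n)/r] × (1+r) = 725 × [1 − (1+r)^−144] / r × (1+r) = €90,048.05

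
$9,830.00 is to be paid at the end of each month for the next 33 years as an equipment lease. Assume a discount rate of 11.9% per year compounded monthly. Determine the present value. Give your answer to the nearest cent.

This is an ordinary annuity: 396 payments of $9,830.00 at the end of each month.
Periodic rate r = 0.119/12 per month; n is counted in months.
PV = PMT × [(1 − (1+r)^−n)/r] = 9,830 × [1 − (1+r)^−396] / r = $971,348.54

$971,348.54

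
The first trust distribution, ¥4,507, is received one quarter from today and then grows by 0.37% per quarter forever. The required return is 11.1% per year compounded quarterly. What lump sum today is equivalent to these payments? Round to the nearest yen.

Periodic rate r = 0.111/4 per quarter.
Growing perpetuity (Gordon): PV = PMT₁ / (r − g) = 4,507 / (r − 0.0037) = ¥187,401.

¥187,401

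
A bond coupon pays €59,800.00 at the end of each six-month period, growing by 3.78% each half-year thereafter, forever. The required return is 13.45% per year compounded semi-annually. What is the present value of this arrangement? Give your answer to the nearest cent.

Periodic rate r = 0.1345/2 per half-year.
Growing perpetuity (Gordon): PV = PMT₁ / (r − g) = 59,800 / (r − 0.0378) = €2,030,560.27.

€2,030,560.27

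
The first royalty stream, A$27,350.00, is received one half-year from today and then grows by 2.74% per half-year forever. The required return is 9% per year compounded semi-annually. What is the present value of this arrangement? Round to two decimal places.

Periodic rate r = 0.09/2 per half-year.
Growing perpetuity (Gordon): PV = PMT₁ / (r − g) = 27,350 / (r − 0.0274) = A$1,553,977.27.

A$1,553,977.27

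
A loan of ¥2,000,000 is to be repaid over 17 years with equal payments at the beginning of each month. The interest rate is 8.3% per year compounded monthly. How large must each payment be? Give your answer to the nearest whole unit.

¥18,199

Level annuity due; solve PV = PMT × [(1 − (1+r)^−n)/r] × (1+r) for PMT.
Periodic rate r = 0.083/12 per month; n is counted in months.
With n = 204: PMT = 2,000,000 / ([(1 − (1+r)^−n)/r] × (1+r)) = ¥18,199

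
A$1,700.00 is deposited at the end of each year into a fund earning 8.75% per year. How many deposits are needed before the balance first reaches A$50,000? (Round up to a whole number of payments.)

16 payments

Periodic rate r = 0.0875 per year.
Ordinary annuity FV: 50,000 = 1,700 × [((1+r)^n − 1)/r].
(1+r)^n = 1 + 50,000 × r / 1,700, so n = ln(1 + 50,000·r/1,700) / ln(1+r) = 15.18.
Round up to a whole number of payments: n = 16.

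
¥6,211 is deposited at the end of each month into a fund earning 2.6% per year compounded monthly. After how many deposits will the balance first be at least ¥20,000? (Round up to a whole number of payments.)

Periodic rate r = 0.026/12 per month; n is counted in months.
Ordinary annuity FV: 20,000 = 6,211 × [((1+r)^n − 1)/r].
(1+r)^n = 1 + 20,000 × r / 6,211, so n = ln(1 + 20,000·r/6,211) / ln(1+r) = 3.21.
Round up to a whole number of payments: n = 4.

4 payments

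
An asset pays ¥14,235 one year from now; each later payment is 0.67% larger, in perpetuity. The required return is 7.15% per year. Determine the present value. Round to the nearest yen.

¥219,676

Periodic rate r = 0.0715 per year.
Growing perpetuity (Gordon): PV = PMT₁ / (r − g) = 14,235 / (r − 0.0067) = ¥219,676.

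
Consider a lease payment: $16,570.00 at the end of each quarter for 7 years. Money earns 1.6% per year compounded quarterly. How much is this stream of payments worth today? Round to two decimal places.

$438,094.17

This is an ordinary annuity: 28 payments of $16,570.00 at the end of each quarter.
Periodic rate r = 0.016/4 per quarter; n is counted in quarters.
PV = PMT × [(1 − (1+r)^−n)/r] = 16,570 × [1 − (1+r)^−28] / r = $438,094.17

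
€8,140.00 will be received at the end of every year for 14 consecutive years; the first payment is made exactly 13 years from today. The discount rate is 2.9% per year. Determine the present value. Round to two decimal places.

Ordinary annuity of 14 payments, first payment at period 13.
Periodic rate r = 0.029 per year.
The ordinary-annuity PV formula values the stream one period before the first payment (period 12); discount that back 12 periods:
PV₀ = 8,140 × [1 − (1+r)^−14] / r × (1+r)^−12 = €65,695.03

€65,695.03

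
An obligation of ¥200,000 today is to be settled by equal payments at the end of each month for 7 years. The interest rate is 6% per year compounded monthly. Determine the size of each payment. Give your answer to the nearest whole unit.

¥2,922

Level ordinary annuity; solve PV = PMT × [(1 − (1+r)^−n)/r] for PMT.
Periodic rate r = 0.06/12 per month; n is counted in months.
With n = 84: PMT = 200,000 / ([(1 − (1+r)^−n)/r]) = ¥2,922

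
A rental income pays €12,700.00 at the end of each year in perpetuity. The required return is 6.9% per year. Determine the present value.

Periodic rate r = 0.069 per year.
Level perpetuity: PV = PMT / r = 12,700 / (0.069) = €184,057.97.

€184,057.97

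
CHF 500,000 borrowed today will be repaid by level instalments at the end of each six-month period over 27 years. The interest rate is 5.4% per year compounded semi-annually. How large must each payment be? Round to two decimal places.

Level ordinary annuity; solve PV = PMT × [(1 − (1+r)^−n)/r] for PMT.
Periodic rate r = 0.054/2 per half-year; n is counted in half-years.
With n = 54: PMT = 500,000 / ([(1 − (1+r)^−n)/r]) = CHF 17,698.99

CHF 17,698.99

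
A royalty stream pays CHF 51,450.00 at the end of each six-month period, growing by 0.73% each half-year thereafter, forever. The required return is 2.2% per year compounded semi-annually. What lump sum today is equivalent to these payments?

CHF 13,905,405.41

Periodic rate r = 0.022/2 per half-year.
Growing perpetuity (Gordon): PV = PMT₁ / (r − g) = 51,450 / (r − 0.0073) = CHF 13,905,405.41.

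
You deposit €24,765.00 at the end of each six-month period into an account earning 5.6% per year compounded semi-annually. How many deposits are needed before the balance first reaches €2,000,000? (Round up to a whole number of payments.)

43 payments

Periodic rate r = 0.056/2 per half-year; n is counted in half-years.
Ordinary annuity FV: 2,000,000 = 24,765 × [((1+r)^n − 1)/r].
(1+r)^n = 1 + 2,000,000 × r / 24,765, so n = ln(1 + 2,000,000·r/24,765) / ln(1+r) = 42.81.
Round up to a whole number of payments: n = 43.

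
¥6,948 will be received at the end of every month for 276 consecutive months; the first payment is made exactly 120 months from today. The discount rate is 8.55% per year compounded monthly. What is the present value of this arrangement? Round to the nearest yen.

Ordinary annuity of 276 payments, first payment at period 120.
Periodic rate r = 0.0855/12 per month; n is counted in months.
The ordinary-annuity PV formula values the stream one period before the first payment (period 119); discount that back 119 periods:
PV₀ = 6,948 × [1 − (1+r)^−276] / r × (1+r)^−119 = ¥359,902

¥359,902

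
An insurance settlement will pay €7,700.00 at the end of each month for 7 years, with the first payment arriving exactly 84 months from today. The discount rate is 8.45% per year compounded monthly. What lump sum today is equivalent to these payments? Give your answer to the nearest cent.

Ordinary annuity of 84 payments, first payment at period 84.
Periodic rate r = 0.0845/12 per month; n is counted in months.
The ordinary-annuity PV formula values the stream one period before the first payment (period 83); discount that back 83 periods:
PV₀ = 7,700 × [1 − (1+r)^−84] / r × (1+r)^−83 = €272,009.55

€272,009.55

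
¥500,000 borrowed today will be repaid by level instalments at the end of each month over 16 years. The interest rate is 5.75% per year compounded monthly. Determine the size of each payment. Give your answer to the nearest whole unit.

Level ordinary annuity; solve PV = PMT × [(1 − (1+r)^−n)/r] for PMT.
Periodic rate r = 0.0575/12 per month; n is counted in months.
With n = 192: PMT = 500,000 / ([(1 − (1+r)^−n)/r]) = ¥3,989

¥3,989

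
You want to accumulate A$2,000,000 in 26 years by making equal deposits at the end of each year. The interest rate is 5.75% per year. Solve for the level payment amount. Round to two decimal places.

A$35,077.20

Level ordinary annuity; solve FV = PMT × [((1+r)^n − 1)/r] for PMT.
Periodic rate r = 0.0575 per year.
With n = 26: PMT = 2,000,000 / ([((1+r)^n − 1)/r]) = A$35,077.20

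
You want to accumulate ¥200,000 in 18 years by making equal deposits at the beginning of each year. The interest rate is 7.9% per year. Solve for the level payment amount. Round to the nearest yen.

¥4,998

Level annuity due; solve FV = PMT × [((1+r)^n − 1)/r] × (1+r) for PMT.
Periodic rate r = 0.079 per year.
With n = 18: PMT = 200,000 / ([((1+r)^n − 1)/r] × (1+r)) = ¥4,998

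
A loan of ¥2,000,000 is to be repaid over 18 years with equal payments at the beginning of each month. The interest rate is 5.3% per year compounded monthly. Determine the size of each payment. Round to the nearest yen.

¥14,323

Level annuity due; solve PV = PMT × [(1 − (1+r)^−n)/r] × (1+r) for PMT.
Periodic rate r = 0.053/12 per month; n is counted in months.
With n = 216: PMT = 2,000,000 / ([(1 − (1+r)^−n)/r] × (1+r)) = ¥14,323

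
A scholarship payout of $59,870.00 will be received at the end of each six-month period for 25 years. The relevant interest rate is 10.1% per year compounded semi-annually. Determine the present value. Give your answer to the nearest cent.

This is an ordinary annuity: 50 payments of $59,870.00 at the end of each six-month period.
Periodic rate r = 0.101/2 per half-year; n is counted in half-years.
PV = PMT × [(1 − (1+r)^−n)/r] = 59,870 × [1 − (1+r)^−50] / r = $1,084,592.53

$1,084,592.53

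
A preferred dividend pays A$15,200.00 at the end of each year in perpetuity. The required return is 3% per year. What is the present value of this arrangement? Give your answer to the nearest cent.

Periodic rate r = 0.03 per year.
Level perpetuity: PV = PMT / r = 15,200 / (0.03) = A$506,666.67.

A$506,666.67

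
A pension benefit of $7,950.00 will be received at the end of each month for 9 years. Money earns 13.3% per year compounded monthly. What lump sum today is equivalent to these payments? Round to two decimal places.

This is an ordinary annuity: 108 payments of $7,950.00 at the end of each month.
Periodic rate r = 0.133/12 per month; n is counted in months.
PV = PMT × [(1 − (1+r)^−n)/r] = 7,950 × [1 − (1+r)^−108] / r = $499,167.97

$499,167.97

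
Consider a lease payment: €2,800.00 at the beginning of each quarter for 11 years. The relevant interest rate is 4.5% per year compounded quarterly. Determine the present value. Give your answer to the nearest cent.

This is an annuity due: 44 payments of €2,800.00 at the beginning of each quarter.
Periodic rate r = 0.045/4 per quarter; n is counted in quarters.
PV = PMT × [(1 − (1+r)^−n)/r] × (1+r) = 2,800 × [1 − (1+r)^−44] / r × (1+r) = €97,842.07

€97,842.07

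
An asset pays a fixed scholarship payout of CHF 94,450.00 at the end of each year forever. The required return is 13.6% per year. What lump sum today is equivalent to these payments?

CHF 694,485.29

Periodic rate r = 0.136 per year.
Level perpetuity: PV = PMT / r = 94,450 / (0.136) = CHF 694,485.29.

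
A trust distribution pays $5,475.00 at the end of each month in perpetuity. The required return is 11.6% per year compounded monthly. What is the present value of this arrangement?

$566,379.31

Periodic rate r = 0.116/12 per month.
Level perpetuity: PV = PMT / r = 5,475 / (0.116/12) = $566,379.31.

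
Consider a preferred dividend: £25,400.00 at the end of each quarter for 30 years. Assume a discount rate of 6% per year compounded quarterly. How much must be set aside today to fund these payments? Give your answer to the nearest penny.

This is an ordinary annuity: 120 payments of £25,400.00 at the end of each quarter.
Periodic rate r = 0.06/4 per quarter; n is counted in quarters.
PV = PMT × [(1 − (1+r)^−n)/r] = 25,400 × [1 − (1+r)^−120] / r = £1,409,660.73

£1,409,660.73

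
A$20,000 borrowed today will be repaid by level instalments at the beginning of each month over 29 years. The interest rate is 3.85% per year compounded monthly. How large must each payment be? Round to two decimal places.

Level annuity due; solve PV = PMT × [(1 − (1+r)^−n)/r] × (1+r) for PMT.
Periodic rate r = 0.0385/12 per month; n is counted in months.
With n = 348: PMT = 20,000 / ([(1 − (1+r)^−n)/r] × (1+r)) = A$95.18

A$95.18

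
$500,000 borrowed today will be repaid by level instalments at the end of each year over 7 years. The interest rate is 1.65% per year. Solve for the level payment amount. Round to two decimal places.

Level ordinary annuity; solve PV = PMT × [(1 − (1+r)^−n)/r] for PMT.
Periodic rate r = 0.0165 per year.
With n = 7: PMT = 500,000 / ([(1 − (1+r)^−n)/r]) = $76,219.99

$76,219.99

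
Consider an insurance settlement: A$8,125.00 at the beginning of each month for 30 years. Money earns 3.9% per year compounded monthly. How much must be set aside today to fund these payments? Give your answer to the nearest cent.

This is an annuity due: 360 payments of A$8,125.00 at the beginning of each month.
Periodic rate r = 0.039/12 per month; n is counted in months.
PV = PMT × [(1 − (1+r)^−n)/r] × (1+r) = 8,125 × [1 − (1+r)^−360] / r × (1+r) = A$1,728,207.71

A$1,728,207.71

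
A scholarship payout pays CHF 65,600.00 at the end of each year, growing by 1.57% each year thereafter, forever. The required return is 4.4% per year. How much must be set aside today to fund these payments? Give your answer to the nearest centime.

Periodic rate r = 0.044 per year.
Growing perpetuity (Gordon): PV = PMT₁ / (r − g) = 65,600 / (r − 0.0157) = CHF 2,318,021.20.

CHF 2,318,021.20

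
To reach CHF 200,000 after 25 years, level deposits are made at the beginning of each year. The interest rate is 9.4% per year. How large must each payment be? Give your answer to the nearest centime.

CHF 2,033.68

Level annuity due; solve FV = PMT × [((1+r)^n − 1)/r] × (1+r) for PMT.
Periodic rate r = 0.094 per year.
With n = 25: PMT = 200,000 / ([((1+r)^n − 1)/r] × (1+r)) = CHF 2,033.68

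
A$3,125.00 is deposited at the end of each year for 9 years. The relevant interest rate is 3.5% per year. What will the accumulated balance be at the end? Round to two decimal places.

A$32,401.55

This is an ordinary annuity: 9 deposits of A$3,125.00 at the end of each year.
Periodic rate r = 0.035 per year.
FV = PMT × [((1+r)^n − 1)/r] = 3,125 × [(1+r)^9 − 1] / r = A$32,401.55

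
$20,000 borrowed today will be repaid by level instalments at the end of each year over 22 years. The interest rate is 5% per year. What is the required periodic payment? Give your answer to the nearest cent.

$1,519.41

Level ordinary annuity; solve PV = PMT × [(1 − (1+r)^−n)/r] for PMT.
Periodic rate r = 0.05 per year.
With n = 22: PMT = 20,000 / ([(1 − (1+r)^−n)/r]) = $1,519.41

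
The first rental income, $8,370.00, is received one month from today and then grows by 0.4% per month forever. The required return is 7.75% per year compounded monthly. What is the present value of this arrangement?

$3,404,745.76

Periodic rate r = 0.0775/12 per month.
Growing perpetuity (Gordon): PV = PMT₁ / (r − g) = 8,370 / (r − 0.004) = $3,404,745.76.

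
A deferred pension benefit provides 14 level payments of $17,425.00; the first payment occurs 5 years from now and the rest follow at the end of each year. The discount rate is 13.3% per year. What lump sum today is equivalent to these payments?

Ordinary annuity of 14 payments, first payment at period 5.
Periodic rate r = 0.133 per year.
The ordinary-annuity PV formula values the stream one period before the first payment (period 4); discount that back 4 periods:
PV₀ = 17,425 × [1 − (1+r)^−14] / r × (1+r)^−4 = $65,664.81

$65,664.81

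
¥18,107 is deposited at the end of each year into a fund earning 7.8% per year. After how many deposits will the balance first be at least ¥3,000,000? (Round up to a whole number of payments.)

36 payments

Periodic rate r = 0.078 per year.
Ordinary annuity FV: 3,000,000 = 18,107 × [((1+r)^n − 1)/r].
(1+r)^n = 1 + 3,000,000 × r / 18,107, so n = ln(1 + 3,000,000·r/18,107) / ln(1+r) = 35.06.
Round up to a whole number of payments: n = 36.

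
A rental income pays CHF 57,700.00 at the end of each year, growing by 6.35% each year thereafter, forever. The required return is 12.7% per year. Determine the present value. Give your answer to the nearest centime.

Periodic rate r = 0.127 per year.
Growing perpetuity (Gordon): PV = PMT₁ / (r − g) = 57,700 / (r − 0.0635) = CHF 908,661.42.

CHF 908,661.42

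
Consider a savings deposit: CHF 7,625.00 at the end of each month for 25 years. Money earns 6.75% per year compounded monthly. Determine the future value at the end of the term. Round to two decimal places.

CHF 5,937,940.53

This is an ordinary annuity: 300 deposits of CHF 7,625.00 at the end of each month.
Periodic rate r = 0.0675/12 per month; n is counted in months.
FV = PMT × [((1+r)^n − 1)/r] = 7,625 × [(1+r)^300 − 1] / r = CHF 5,937,940.53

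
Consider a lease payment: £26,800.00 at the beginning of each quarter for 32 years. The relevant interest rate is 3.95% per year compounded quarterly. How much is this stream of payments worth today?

This is an annuity due: 128 payments of £26,800.00 at the beginning of each quarter.
Periodic rate r = 0.0395/4 per quarter; n is counted in quarters.
PV = PMT × [(1 − (1+r)^−n)/r] × (1+r) = 26,800 × [1 − (1+r)^−128] / r × (1+r) = £1,961,594.27

£1,961,594.27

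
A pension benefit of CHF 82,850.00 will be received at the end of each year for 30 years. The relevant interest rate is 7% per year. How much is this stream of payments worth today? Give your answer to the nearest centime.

This is an ordinary annuity: 30 payments of CHF 82,850.00 at the end of each year.
Periodic rate r = 0.07 per year.
PV = PMT × [(1 − (1+r)^−n)/r] = 82,850 × [1 − (1+r)^−30] / r = CHF 1,028,089.06

CHF 1,028,089.06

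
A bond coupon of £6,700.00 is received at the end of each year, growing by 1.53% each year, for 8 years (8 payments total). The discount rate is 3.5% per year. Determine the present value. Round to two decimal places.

Periodic rate r = 0.035 per year.
Growing ordinary annuity: PV = PMT₁ × [1 − ((1+g)/(1+r))^n] / (r − g) = 6,700 × [1 − ((1+0.0153)/(1+r))^8] / (r − 0.0153) = £48,465.70.

£48,465.70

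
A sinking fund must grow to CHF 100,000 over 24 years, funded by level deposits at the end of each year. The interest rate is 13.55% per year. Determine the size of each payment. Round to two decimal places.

Level ordinary annuity; solve FV = PMT × [((1+r)^n − 1)/r] for PMT.
Periodic rate r = 0.1355 per year.
With n = 24: PMT = 100,000 / ([((1+r)^n − 1)/r]) = CHF 673.79

CHF 673.79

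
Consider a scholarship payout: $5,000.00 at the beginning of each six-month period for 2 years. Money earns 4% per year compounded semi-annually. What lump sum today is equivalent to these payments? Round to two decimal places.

$19,419.42

This is an annuity due: 4 payments of $5,000.00 at the beginning of each six-month period.
Periodic rate r = 0.04/2 per half-year; n is counted in half-years.
PV = PMT × [(1 − (1+r)^−n)/r] × (1+r) = 5,000 × [1 − (1+r)^−4] / r × (1+r) = $19,419.42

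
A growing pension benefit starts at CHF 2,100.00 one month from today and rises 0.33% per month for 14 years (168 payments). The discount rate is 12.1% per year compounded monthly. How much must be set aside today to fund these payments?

Periodic rate r = 0.121/12 per month; n is counted in months.
Growing ordinary annuity: PV = PMT₁ × [1 − ((1+g)/(1+r))^n] / (r − g) = 2,100 × [1 − ((1+0.0033)/(1+r))^168] / (r − 0.0033) = CHF 209,779.65.

CHF 209,779.65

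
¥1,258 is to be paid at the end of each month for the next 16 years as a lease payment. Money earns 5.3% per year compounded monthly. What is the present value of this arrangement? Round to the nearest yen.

¥162,618

This is an ordinary annuity: 192 payments of ¥1,258 at the end of each month.
Periodic rate r = 0.053/12 per month; n is counted in months.
PV = PMT × [(1 − (1+r)^−n)/r] = 1,258 × [1 − (1+r)^−192] / r = ¥162,618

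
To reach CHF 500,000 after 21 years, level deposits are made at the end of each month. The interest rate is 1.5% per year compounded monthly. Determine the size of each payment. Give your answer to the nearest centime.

CHF 1,689.24

Level ordinary annuity; solve FV = PMT × [((1+r)^n − 1)/r] for PMT.
Periodic rate r = 0.015/12 per month; n is counted in months.
With n = 252: PMT = 500,000 / ([((1+r)^n − 1)/r]) = CHF 1,689.24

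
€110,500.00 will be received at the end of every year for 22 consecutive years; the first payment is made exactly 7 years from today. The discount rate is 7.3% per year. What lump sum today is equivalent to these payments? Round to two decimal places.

Ordinary annuity of 22 payments, first payment at period 7.
Periodic rate r = 0.073 per year.
The ordinary-annuity PV formula values the stream one period before the first payment (period 6); discount that back 6 periods:
PV₀ = 110,500 × [1 − (1+r)^−22] / r × (1+r)^−6 = €781,341.16

€781,341.16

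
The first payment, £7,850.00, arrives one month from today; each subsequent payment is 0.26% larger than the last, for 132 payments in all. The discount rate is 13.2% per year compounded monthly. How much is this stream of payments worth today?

Periodic rate r = 0.132/12 per month; n is counted in months.
Growing ordinary annuity: PV = PMT₁ × [1 − ((1+g)/(1+r))^n] / (r − g) = 7,850 × [1 − ((1+0.0026)/(1+r))^132] / (r − 0.0026) = £623,857.42.

£623,857.42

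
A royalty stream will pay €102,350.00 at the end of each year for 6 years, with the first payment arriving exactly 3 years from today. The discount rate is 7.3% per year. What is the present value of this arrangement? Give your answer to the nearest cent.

Ordinary annuity of 6 payments, first payment at period 3.
Periodic rate r = 0.073 per year.
The ordinary-annuity PV formula values the stream one period before the first payment (period 2); discount that back 2 periods:
PV₀ = 102,350 × [1 − (1+r)^−6] / r × (1+r)^−2 = €419,836.32

€419,836.32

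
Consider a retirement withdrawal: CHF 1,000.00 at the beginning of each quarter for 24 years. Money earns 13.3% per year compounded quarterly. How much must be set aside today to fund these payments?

This is an annuity due: 96 payments of CHF 1,000.00 at the beginning of each quarter.
Periodic rate r = 0.133/4 per quarter; n is counted in quarters.
PV = PMT × [(1 − (1+r)^−n)/r] × (1+r) = 1,000 × [1 − (1+r)^−96] / r × (1+r) = CHF 29,730.28

CHF 29,730.28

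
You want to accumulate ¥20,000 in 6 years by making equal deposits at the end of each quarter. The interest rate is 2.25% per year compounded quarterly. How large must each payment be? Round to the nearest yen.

¥781

Level ordinary annuity; solve FV = PMT × [((1+r)^n − 1)/r] for PMT.
Periodic rate r = 0.0225/4 per quarter; n is counted in quarters.
With n = 24: PMT = 20,000 / ([((1+r)^n − 1)/r]) = ¥781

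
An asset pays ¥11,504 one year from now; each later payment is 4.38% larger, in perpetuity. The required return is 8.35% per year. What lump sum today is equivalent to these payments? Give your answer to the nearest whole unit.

Periodic rate r = 0.0835 per year.
Growing perpetuity (Gordon): PV = PMT₁ / (r − g) = 11,504 / (r − 0.0438) = ¥289,773.

¥289,773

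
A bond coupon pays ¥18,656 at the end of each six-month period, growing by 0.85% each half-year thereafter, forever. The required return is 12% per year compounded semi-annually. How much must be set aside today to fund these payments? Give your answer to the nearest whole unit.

Periodic rate r = 0.12/2 per half-year.
Growing perpetuity (Gordon): PV = PMT₁ / (r − g) = 18,656 / (r − 0.0085) = ¥362,252.

¥362,252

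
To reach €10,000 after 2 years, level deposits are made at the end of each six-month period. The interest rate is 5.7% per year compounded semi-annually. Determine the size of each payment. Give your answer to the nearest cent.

Level ordinary annuity; solve FV = PMT × [((1+r)^n − 1)/r] for PMT.
Periodic rate r = 0.057/2 per half-year; n is counted in half-years.
With n = 4: PMT = 10,000 / ([((1+r)^n − 1)/r]) = €2,395.63

€2,395.63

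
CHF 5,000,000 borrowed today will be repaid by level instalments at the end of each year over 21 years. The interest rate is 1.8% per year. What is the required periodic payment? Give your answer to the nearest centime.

CHF 288,034.96

Level ordinary annuity; solve PV = PMT × [(1 − (1+r)^−n)/r] for PMT.
Periodic rate r = 0.018 per year.
With n = 21: PMT = 5,000,000 / ([(1 − (1+r)^−n)/r]) = CHF 288,034.96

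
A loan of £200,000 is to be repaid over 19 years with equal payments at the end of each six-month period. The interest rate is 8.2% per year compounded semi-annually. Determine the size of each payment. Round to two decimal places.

Level ordinary annuity; solve PV = PMT × [(1 − (1+r)^−n)/r] for PMT.
Periodic rate r = 0.082/2 per half-year; n is counted in half-years.
With n = 38: PMT = 200,000 / ([(1 − (1+r)^−n)/r]) = £10,475.30

£10,475.30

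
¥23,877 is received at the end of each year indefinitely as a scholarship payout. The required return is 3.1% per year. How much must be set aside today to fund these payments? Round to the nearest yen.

Periodic rate r = 0.031 per year.
Level perpetuity: PV = PMT / r = 23,877 / (0.031) = ¥770,226.

¥770,226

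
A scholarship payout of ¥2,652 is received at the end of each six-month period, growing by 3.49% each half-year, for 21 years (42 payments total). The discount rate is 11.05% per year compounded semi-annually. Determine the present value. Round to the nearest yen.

Periodic rate r = 0.1105/2 per half-year; n is counted in half-years.
Growing ordinary annuity: PV = PMT₁ × [1 − ((1+g)/(1+r))^n] / (r − g) = 2,652 × [1 − ((1+0.0349)/(1+r))^42] / (r − 0.0349) = ¥72,800.

¥72,800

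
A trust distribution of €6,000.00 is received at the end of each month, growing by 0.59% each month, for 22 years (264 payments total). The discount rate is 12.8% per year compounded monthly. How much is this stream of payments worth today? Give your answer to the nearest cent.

€897,407.06

Periodic rate r = 0.128/12 per month; n is counted in months.
Growing ordinary annuity: PV = PMT₁ × [1 − ((1+g)/(1+r))^n] / (r − g) = 6,000 × [1 − ((1+0.0059)/(1+r))^264] / (r − 0.0059) = €897,407.06.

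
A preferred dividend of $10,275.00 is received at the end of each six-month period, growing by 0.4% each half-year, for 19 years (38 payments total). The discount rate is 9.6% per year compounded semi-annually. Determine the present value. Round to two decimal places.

$187,763.20

Periodic rate r = 0.096/2 per half-year; n is counted in half-years.
Growing ordinary annuity: PV = PMT₁ × [1 − ((1+g)/(1+r))^n] / (r − g) = 10,275 × [1 − ((1+0.004)/(1+r))^38] / (r − 0.004) = $187,763.20.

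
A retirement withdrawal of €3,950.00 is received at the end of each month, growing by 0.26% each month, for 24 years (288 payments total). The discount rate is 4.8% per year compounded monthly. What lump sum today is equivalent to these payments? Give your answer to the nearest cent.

€933,709.12

Periodic rate r = 0.048/12 per month; n is counted in months.
Growing ordinary annuity: PV = PMT₁ × [1 − ((1+g)/(1+r))^n] / (r − g) = 3,950 × [1 − ((1+0.0026)/(1+r))^288] / (r − 0.0026) = €933,709.12.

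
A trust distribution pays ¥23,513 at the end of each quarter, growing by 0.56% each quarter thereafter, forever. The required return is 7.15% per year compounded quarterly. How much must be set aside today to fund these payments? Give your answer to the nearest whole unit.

¥1,915,519

Periodic rate r = 0.0715/4 per quarter.
Growing perpetuity (Gordon): PV = PMT₁ / (r − g) = 23,513 / (r − 0.0056) = ¥1,915,519.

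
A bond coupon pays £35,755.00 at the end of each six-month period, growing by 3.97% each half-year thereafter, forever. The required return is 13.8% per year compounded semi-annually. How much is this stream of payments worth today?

Periodic rate r = 0.138/2 per half-year.
Growing perpetuity (Gordon): PV = PMT₁ / (r − g) = 35,755 / (r − 0.0397) = £1,220,307.17.

£1,220,307.17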